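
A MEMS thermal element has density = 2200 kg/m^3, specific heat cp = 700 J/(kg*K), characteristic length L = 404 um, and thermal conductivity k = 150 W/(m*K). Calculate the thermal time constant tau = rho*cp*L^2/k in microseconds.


Step 1: Convert L to m: L = 404e-6 m
Step 2: L^2 = (404e-6)^2 = 1.63216e-07 m^2
Step 3: tau = 2200 * 700 * 1.63216e-07 / 150 = 1.67568427e-03 s
Step 4: Convert to microseconds (multiply by 1e6).
tau = 1675.684 us


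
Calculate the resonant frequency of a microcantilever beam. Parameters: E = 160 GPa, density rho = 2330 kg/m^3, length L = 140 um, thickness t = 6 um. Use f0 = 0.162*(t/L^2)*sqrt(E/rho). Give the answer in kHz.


Step 1: Convert units to SI.
t_SI = 6e-6 m, L_SI = 140e-6 m
Step 2: Calculate sqrt(E/rho).
sqrt(160e9 / 2330) = 8286.71 m/s
Step 3: Compute f0.
f0 = 0.162 * 6e-6 / (140e-6)^2 * 8286.71 = 410953.2 Hz = 410.95 kHz


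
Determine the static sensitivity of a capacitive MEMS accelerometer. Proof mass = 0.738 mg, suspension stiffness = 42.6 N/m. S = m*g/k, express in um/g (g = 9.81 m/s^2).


Step 1: Convert mass: m = 0.738 mg = 7.38e-07 kg
Step 2: S = m * g / k = 7.38e-07 * 9.81 / 42.6
Step 3: S = 1.70e-07 m/g
Step 4: Convert to um/g: S = 0.17 um/g


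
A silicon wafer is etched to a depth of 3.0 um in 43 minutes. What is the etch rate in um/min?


Step 1: Etch rate = depth / time
Step 2: rate = 3.0 / 43
rate = 0.07 um/min


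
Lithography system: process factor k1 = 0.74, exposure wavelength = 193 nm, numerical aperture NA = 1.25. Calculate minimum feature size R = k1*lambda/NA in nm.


Step 1: Identify values: k1 = 0.74, lambda = 193 nm, NA = 1.25
Step 2: R = k1 * lambda / NA
R = 0.74 * 193 / 1.25
R = 114.3 nm


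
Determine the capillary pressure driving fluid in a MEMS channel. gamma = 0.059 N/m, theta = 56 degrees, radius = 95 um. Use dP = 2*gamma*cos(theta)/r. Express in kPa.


Step 1: cos(56 deg) = 0.5592
Step 2: Convert r to m: r = 95e-6 m
Step 3: dP = 2 * 0.059 * 0.5592 / 95e-6 = 694.6 Pa
Step 4: Convert Pa to kPa (divide by 1000).
dP = 0.69 kPa


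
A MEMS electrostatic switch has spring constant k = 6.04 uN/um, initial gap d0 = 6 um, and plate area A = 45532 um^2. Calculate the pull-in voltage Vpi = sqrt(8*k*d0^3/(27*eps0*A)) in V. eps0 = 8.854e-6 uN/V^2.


Step 1: Compute numerator: 8 * k * d0^3 = 8 * 6.04 * 6^3 = 10437.12
Step 2: Compute denominator: 27 * eps0 * A = 27 * 8.854e-6 * 45532 = 10.884789
Step 3: Vpi = sqrt(10437.12 / 10.884789)
Vpi = 30.97 V


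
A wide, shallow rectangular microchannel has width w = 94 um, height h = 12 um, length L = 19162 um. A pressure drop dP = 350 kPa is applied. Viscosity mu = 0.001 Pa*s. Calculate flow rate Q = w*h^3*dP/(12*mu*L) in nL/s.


Step 1: Convert all dimensions to SI (meters).
w = 94e-6 m, h = 12e-6 m, L = 19162e-6 m, dP = 350e3 Pa
Step 2: Q = w * h^3 * dP / (12 * mu * L)
Q = 94e-6 * (12e-6)^3 * 350e3 / (12 * 0.001 * 19162e-6) = 2.4723933e-10 m^3/s
Step 3: Convert Q from m^3/s to nL/s (1 m^3 = 1e12 nL, so multiply by 1e12).
Q = 247.239 nL/s


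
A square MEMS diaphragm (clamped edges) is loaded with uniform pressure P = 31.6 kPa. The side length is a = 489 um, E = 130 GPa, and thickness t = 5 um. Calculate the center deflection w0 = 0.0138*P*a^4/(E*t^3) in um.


Step 1: Convert pressure to compatible units (E is in GPa, so P in GPa).
P = 31.6 kPa = 31.6e-6 GPa
Step 2: Compute numerator: 0.0138 * P * a^4.
a^4 = 489^4 = 57178852641
numerator = 0.0138 * 31.6e-6 * 57178852641 = 2.493455e+04
Step 3: Compute denominator: E * t^3 = 130 * 5^3 = 16250
Step 4: w0 = numerator / denominator = 2.493455e+04 / 16250 = 1.5344 um


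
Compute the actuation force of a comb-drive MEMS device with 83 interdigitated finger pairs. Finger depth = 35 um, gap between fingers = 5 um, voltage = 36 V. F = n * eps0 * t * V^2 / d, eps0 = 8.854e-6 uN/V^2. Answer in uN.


Step 1: Parameters: n=83, eps0=8.854e-6 uN/V^2, t=35 um, V=36 V, d=5 um
Step 2: V^2 = 1296
Step 3: F = 83 * 8.854e-6 * 35 * 1296 / 5
F = 6.667 uN


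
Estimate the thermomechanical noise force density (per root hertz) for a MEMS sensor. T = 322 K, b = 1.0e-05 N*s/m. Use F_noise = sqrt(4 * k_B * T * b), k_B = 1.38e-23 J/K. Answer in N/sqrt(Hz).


Step 1: Compute 4 * k_B * T * b
= 4 * 1.38e-23 * 322 * 1.0e-05
= 1.7774e-25 N^2/Hz
Step 2: F_noise = sqrt(1.7774e-25)
F_noise = 4.22e-13 N/sqrt(Hz)


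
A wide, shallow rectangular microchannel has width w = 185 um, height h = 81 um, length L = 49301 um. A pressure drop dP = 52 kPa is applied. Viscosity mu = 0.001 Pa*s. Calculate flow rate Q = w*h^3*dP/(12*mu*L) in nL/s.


Step 1: Convert all dimensions to SI (meters).
w = 185e-6 m, h = 81e-6 m, L = 49301e-6 m, dP = 52e3 Pa
Step 2: Q = w * h^3 * dP / (12 * mu * L)
Q = 185e-6 * (81e-6)^3 * 52e3 / (12 * 0.001 * 49301e-6) = 8.64158e-09 m^3/s
Step 3: Convert Q from m^3/s to nL/s (1 m^3 = 1e12 nL, so multiply by 1e12).
Q = 8641.58 nL/s


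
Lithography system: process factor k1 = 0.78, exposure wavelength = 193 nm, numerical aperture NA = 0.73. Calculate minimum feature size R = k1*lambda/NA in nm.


Step 1: Identify values: k1 = 0.78, lambda = 193 nm, NA = 0.73
Step 2: R = k1 * lambda / NA
R = 0.78 * 193 / 0.73
R = 206.2 nm


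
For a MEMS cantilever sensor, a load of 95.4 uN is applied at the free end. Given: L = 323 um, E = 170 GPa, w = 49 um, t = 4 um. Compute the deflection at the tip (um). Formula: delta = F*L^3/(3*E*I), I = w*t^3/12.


Step 1: Calculate the second moment of area.
I = w * t^3 / 12 = 49 * 4^3 / 12 = 261.3333 um^4
Step 2: Convert E to consistent units (1 GPa = 1000 uN/um^2).
E = 170 GPa = 170000 uN/um^2
Step 3: Calculate tip deflection.
delta = F * L^3 / (3 * E * I)
delta = 95.4 * 323^3 / (3 * 170000 * 261.3333)
delta = 24.1208 um


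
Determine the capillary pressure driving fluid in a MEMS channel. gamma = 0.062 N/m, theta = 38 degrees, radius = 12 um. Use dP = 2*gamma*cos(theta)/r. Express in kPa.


Step 1: cos(38 deg) = 0.788
Step 2: Convert r to m: r = 12e-6 m
Step 3: dP = 2 * 0.062 * 0.788 / 12e-6 = 8142.7 Pa
Step 4: Convert Pa to kPa (divide by 1000).
dP = 8.14 kPa


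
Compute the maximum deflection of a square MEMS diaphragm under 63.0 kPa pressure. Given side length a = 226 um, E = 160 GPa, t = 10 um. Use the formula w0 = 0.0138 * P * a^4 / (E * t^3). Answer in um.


Step 1: Convert pressure to compatible units (E is in GPa, so P in GPa).
P = 63.0 kPa = 63.0e-6 GPa
Step 2: Compute numerator: 0.0138 * P * a^4.
a^4 = 226^4 = 2608757776
numerator = 0.0138 * 63.0e-6 * 2608757776 = 2.2681e+03
Step 3: Compute denominator: E * t^3 = 160 * 10^3 = 160000
Step 4: w0 = numerator / denominator = 2.2681e+03 / 160000 = 0.0142 um


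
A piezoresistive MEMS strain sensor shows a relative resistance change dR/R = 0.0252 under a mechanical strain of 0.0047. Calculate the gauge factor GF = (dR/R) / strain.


Step 1: Identify values.
dR/R = 0.0252, strain = 0.0047
Step 2: GF = (dR/R) / strain = 0.0252 / 0.0047
GF = 5.4


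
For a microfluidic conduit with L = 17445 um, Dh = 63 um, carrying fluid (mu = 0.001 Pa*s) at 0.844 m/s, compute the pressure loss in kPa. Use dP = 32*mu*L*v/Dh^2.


Step 1: Convert to SI: L = 17445e-6 m, Dh = 63e-6 m
Step 2: dP = 32 * 0.001 * 17445e-6 * 0.844 / (63e-6)^2
Step 3: dP = 118708.63 Pa
Step 4: Convert to kPa: dP = 118.71 kPa


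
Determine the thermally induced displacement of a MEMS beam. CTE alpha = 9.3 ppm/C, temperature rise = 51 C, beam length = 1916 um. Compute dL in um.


Step 1: Convert CTE: alpha = 9.3 ppm/C = 9.3e-6 /C
Step 2: dL = 9.3e-6 * 51 * 1916
dL = 0.9088 um


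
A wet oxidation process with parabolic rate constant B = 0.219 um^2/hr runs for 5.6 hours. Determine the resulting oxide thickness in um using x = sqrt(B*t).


Step 1: Compute B*t = 0.219 * 5.6 = 1.2264
Step 2: x = sqrt(1.2264)
x = 1.107 um


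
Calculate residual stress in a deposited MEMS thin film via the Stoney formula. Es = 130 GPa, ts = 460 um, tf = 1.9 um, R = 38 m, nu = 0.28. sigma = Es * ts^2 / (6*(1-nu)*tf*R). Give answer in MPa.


Step 1: Compute numerator: Es * ts^2 = 130 * 460^2 = 27508000 (GPa*um^2)
Step 2: Compute denominator (R in um): 6*(1-nu)*tf*R = 6*0.72*1.9*38e6 = 311904000.0 (um^2)
Step 3: sigma (GPa) = 27508000 / 311904000.0 = 8.8194e-02 GPa
Step 4: Convert to MPa (x1000): sigma = 88.2 MPa


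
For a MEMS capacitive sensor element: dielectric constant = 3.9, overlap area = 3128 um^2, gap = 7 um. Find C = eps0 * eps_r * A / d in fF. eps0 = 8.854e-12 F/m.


Step 1: Convert area to m^2: A = 3128e-12 m^2
Step 2: Convert gap to m: d = 7e-6 m
Step 3: C = eps0 * eps_r * A / d
C = 8.854e-12 * 3.9 * 3128e-12 / 7e-6
Step 4: Convert to fF (multiply by 1e15).
C = 15.43 fF


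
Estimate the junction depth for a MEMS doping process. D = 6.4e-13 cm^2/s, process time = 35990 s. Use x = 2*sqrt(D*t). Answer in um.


Step 1: Compute D*t = 6.4e-13 * 35990 = 2.30336e-08 cm^2
Step 2: sqrt(D*t) = 1.51768e-04 cm
Step 3: x = 2 * 1.51768e-04 cm = 3.03536e-04 cm
Step 4: Convert to um (1 cm = 1e4 um): x = 3.035 um


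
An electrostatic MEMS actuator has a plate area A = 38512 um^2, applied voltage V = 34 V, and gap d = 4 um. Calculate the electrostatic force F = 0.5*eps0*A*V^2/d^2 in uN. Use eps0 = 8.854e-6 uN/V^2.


Step 1: Identify parameters.
eps0 = 8.854e-6 uN/V^2, A = 38512 um^2, V = 34 V, d = 4 um
Step 2: Compute V^2 = 34^2 = 1156
Step 3: Compute d^2 = 4^2 = 16
Step 4: F = 0.5 * 8.854e-6 * 38512 * 1156 / 16
F = 12.318 uN


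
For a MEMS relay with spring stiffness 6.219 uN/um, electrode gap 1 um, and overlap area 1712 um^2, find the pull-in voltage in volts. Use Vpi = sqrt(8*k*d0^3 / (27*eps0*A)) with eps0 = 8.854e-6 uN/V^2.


Step 1: Compute numerator: 8 * k * d0^3 = 8 * 6.219 * 1^3 = 49.752
Step 2: Compute denominator: 27 * eps0 * A = 27 * 8.854e-6 * 1712 = 0.409267
Step 3: Vpi = sqrt(49.752 / 0.409267)
Vpi = 11.03 V


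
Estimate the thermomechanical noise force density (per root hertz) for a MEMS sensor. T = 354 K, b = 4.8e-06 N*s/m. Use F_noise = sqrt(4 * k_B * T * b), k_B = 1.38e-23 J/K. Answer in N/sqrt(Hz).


Step 1: Compute 4 * k_B * T * b
= 4 * 1.38e-23 * 354 * 4.8e-06
= 9.3796e-26 N^2/Hz
Step 2: F_noise = sqrt(9.3796e-26)
F_noise = 3.06e-13 N/sqrt(Hz)


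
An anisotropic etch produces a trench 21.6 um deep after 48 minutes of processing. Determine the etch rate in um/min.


Step 1: Etch rate = depth / time
Step 2: rate = 21.6 / 48
rate = 0.45 um/min


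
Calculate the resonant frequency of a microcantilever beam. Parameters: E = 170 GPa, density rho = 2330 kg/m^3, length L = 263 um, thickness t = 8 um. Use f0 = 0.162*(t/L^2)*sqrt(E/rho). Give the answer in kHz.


Step 1: Convert units to SI.
t_SI = 8e-6 m, L_SI = 263e-6 m
Step 2: Calculate sqrt(E/rho).
sqrt(170e9 / 2330) = 8541.74 m/s
Step 3: Compute f0.
f0 = 0.162 * 8e-6 / (263e-6)^2 * 8541.74 = 160044.2 Hz = 160.04 kHz


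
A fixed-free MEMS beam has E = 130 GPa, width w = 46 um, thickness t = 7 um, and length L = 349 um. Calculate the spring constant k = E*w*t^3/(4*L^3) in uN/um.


Step 1: Convert E to consistent units (1 GPa = 1000 uN/um^2).
E = 130 GPa = 130000 uN/um^2
Step 2: Compute t^3 = 7^3 = 343
Step 3: Compute L^3 = 349^3 = 42508549
Step 4: k = 130000 * 46 * 343 / (4 * 42508549)
k = 12.0631 uN/um


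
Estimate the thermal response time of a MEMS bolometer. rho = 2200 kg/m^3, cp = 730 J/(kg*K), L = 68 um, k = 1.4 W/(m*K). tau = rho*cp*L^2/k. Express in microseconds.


Step 1: Convert L to m: L = 68e-6 m
Step 2: L^2 = (68e-6)^2 = 4.624e-09 m^2
Step 3: tau = 2200 * 730 * 4.624e-09 / 1.4 = 5.30438857e-03 s
Step 4: Convert to microseconds (multiply by 1e6).
tau = 5304.389 us


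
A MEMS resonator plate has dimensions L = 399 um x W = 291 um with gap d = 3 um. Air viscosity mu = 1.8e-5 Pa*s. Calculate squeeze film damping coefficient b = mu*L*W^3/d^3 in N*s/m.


Step 1: Convert to SI.
L = 399e-6 m, W = 291e-6 m, d = 3e-6 m
Step 2: W^3 = (291e-6)^3 = 2.46e-11 m^3
Step 3: d^3 = (3e-6)^3 = 2.70e-17 m^3
Step 4: b = 1.8e-5 * 399e-6 * 2.46e-11 / 2.70e-17
b = 6.55e-03 N*s/m


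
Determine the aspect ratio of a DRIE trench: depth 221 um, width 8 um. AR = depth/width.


Step 1: AR = depth / width
Step 2: AR = 221 / 8
AR = 27.6


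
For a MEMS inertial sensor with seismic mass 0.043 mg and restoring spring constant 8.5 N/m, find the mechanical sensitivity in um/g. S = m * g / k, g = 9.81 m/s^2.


Step 1: Convert mass: m = 0.043 mg = 4.30e-08 kg
Step 2: S = m * g / k = 4.30e-08 * 9.81 / 8.5
Step 3: S = 4.96e-08 m/g
Step 4: Convert to um/g: S = 0.05 um/g


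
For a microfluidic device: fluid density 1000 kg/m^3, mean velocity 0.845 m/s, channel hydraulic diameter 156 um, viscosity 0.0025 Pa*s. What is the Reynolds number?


Step 1: Convert Dh to meters: Dh = 156e-6 m
Step 2: Re = rho * v * Dh / mu
Re = 1000 * 0.845 * 156e-6 / 0.0025
Re = 52.728


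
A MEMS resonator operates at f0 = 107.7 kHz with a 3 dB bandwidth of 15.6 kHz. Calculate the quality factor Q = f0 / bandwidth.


Step 1: Q = f0 / bandwidth
Step 2: Q = 107.7 / 15.6
Q = 6.9


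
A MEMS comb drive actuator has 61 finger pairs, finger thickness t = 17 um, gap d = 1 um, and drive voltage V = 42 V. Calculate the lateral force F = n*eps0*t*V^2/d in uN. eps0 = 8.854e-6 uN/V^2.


Step 1: Parameters: n=61, eps0=8.854e-6 uN/V^2, t=17 um, V=42 V, d=1 um
Step 2: V^2 = 1764
Step 3: F = 61 * 8.854e-6 * 17 * 1764 / 1
F = 16.196 uN


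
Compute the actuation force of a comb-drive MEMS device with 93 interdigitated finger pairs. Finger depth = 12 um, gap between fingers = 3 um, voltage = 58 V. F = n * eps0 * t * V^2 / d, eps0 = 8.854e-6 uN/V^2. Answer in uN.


Step 1: Parameters: n=93, eps0=8.854e-6 uN/V^2, t=12 um, V=58 V, d=3 um
Step 2: V^2 = 3364
Step 3: F = 93 * 8.854e-6 * 12 * 3364 / 3
F = 11.08 uN


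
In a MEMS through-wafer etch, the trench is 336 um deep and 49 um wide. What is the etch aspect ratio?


Step 1: AR = depth / width
Step 2: AR = 336 / 49
AR = 6.9


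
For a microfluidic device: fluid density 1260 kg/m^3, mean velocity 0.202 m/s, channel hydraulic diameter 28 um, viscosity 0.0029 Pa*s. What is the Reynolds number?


Step 1: Convert Dh to meters: Dh = 28e-6 m
Step 2: Re = rho * v * Dh / mu
Re = 1260 * 0.202 * 28e-6 / 0.0029
Re = 2.457


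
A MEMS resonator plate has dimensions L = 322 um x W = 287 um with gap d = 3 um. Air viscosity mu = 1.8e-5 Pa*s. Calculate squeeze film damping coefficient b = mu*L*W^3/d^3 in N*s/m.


Step 1: Convert to SI.
L = 322e-6 m, W = 287e-6 m, d = 3e-6 m
Step 2: W^3 = (287e-6)^3 = 2.36e-11 m^3
Step 3: d^3 = (3e-6)^3 = 2.70e-17 m^3
Step 4: b = 1.8e-5 * 322e-6 * 2.36e-11 / 2.70e-17
b = 5.07e-03 N*s/m


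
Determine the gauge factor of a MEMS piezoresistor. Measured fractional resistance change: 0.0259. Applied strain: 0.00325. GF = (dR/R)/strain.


Step 1: Identify values.
dR/R = 0.0259, strain = 0.00325
Step 2: GF = (dR/R) / strain = 0.0259 / 0.00325
GF = 8.0


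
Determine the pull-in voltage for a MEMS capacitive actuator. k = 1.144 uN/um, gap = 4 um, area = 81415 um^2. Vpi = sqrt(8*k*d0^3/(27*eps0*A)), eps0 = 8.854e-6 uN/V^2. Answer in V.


Step 1: Compute numerator: 8 * k * d0^3 = 8 * 1.144 * 4^3 = 585.728
Step 2: Compute denominator: 27 * eps0 * A = 27 * 8.854e-6 * 81415 = 19.462907
Step 3: Vpi = sqrt(585.728 / 19.462907)
Vpi = 5.49 V


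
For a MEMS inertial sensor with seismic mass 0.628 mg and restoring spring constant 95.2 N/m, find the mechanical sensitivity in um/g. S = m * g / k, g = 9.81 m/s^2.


Step 1: Convert mass: m = 0.628 mg = 6.28e-07 kg
Step 2: S = m * g / k = 6.28e-07 * 9.81 / 95.2
Step 3: S = 6.47e-08 m/g
Step 4: Convert to um/g: S = 0.065 um/g


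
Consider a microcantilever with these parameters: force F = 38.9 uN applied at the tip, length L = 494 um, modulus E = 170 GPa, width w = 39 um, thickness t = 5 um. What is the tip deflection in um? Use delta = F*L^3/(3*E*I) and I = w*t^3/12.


Step 1: Calculate the second moment of area.
I = w * t^3 / 12 = 39 * 5^3 / 12 = 406.25 um^4
Step 2: Convert E to consistent units (1 GPa = 1000 uN/um^2).
E = 170 GPa = 170000 uN/um^2
Step 3: Calculate tip deflection.
delta = F * L^3 / (3 * E * I)
delta = 38.9 * 494^3 / (3 * 170000 * 406.25)
delta = 22.6343 um


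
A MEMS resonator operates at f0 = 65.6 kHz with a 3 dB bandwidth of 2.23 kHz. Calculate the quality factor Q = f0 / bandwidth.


Step 1: Q = f0 / bandwidth
Step 2: Q = 65.6 / 2.23
Q = 29.4


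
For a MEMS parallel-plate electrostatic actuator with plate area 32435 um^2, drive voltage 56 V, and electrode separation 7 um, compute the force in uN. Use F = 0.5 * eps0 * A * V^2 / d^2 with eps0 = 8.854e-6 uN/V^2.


Step 1: Identify parameters.
eps0 = 8.854e-6 uN/V^2, A = 32435 um^2, V = 56 V, d = 7 um
Step 2: Compute V^2 = 56^2 = 3136
Step 3: Compute d^2 = 7^2 = 49
Step 4: F = 0.5 * 8.854e-6 * 32435 * 3136 / 49
F = 9.19 uN


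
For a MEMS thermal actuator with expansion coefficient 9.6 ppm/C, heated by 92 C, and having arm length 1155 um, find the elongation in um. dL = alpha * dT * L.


Step 1: Convert CTE: alpha = 9.6 ppm/C = 9.6e-6 /C
Step 2: dL = 9.6e-6 * 92 * 1155
dL = 1.0201 um


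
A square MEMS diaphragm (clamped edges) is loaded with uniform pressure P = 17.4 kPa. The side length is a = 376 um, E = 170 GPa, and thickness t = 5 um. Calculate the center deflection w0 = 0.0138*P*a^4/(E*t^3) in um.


Step 1: Convert pressure to compatible units (E is in GPa, so P in GPa).
P = 17.4 kPa = 17.4e-6 GPa
Step 2: Compute numerator: 0.0138 * P * a^4.
a^4 = 376^4 = 19987173376
numerator = 0.0138 * 17.4e-6 * 19987173376 = 4.79932e+03
Step 3: Compute denominator: E * t^3 = 170 * 5^3 = 21250
Step 4: w0 = numerator / denominator = 4.79932e+03 / 21250 = 0.2259 um


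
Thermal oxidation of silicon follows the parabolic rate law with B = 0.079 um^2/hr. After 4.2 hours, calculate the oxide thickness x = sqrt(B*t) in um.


Step 1: Compute B*t = 0.079 * 4.2 = 0.3318
Step 2: x = sqrt(0.3318)
x = 0.576 um


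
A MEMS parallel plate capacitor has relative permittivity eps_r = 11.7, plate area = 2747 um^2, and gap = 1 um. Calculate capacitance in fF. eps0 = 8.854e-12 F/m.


Step 1: Convert area to m^2: A = 2747e-12 m^2
Step 2: Convert gap to m: d = 1e-6 m
Step 3: C = eps0 * eps_r * A / d
C = 8.854e-12 * 11.7 * 2747e-12 / 1e-6
Step 4: Convert to fF (multiply by 1e15).
C = 284.57 fF


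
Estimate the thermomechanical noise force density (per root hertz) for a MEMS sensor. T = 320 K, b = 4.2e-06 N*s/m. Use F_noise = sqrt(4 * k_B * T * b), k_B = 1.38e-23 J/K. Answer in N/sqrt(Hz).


Step 1: Compute 4 * k_B * T * b
= 4 * 1.38e-23 * 320 * 4.2e-06
= 7.4189e-26 N^2/Hz
Step 2: F_noise = sqrt(7.4189e-26)
F_noise = 2.72e-13 N/sqrt(Hz)


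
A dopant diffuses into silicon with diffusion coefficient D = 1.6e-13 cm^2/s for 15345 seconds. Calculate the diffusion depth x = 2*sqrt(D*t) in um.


Step 1: Compute D*t = 1.6e-13 * 15345 = 2.4552e-09 cm^2
Step 2: sqrt(D*t) = 4.955e-05 cm
Step 3: x = 2 * 4.955e-05 cm = 9.91e-05 cm
Step 4: Convert to um (1 cm = 1e4 um): x = 0.991 um


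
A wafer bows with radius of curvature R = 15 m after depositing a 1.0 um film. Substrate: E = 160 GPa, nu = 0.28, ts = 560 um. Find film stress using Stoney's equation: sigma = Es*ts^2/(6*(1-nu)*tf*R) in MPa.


Step 1: Compute numerator: Es * ts^2 = 160 * 560^2 = 50176000 (GPa*um^2)
Step 2: Compute denominator (R in um): 6*(1-nu)*tf*R = 6*0.72*1.0*15e6 = 64800000.0 (um^2)
Step 3: sigma (GPa) = 50176000 / 64800000.0 = 7.74321e-01 GPa
Step 4: Convert to MPa (x1000): sigma = 774.3 MPa


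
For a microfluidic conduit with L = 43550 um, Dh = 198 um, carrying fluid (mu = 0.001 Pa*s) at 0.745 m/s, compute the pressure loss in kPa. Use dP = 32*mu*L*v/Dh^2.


Step 1: Convert to SI: L = 43550e-6 m, Dh = 198e-6 m
Step 2: dP = 32 * 0.001 * 43550e-6 * 0.745 / (198e-6)^2
Step 3: dP = 26482.81 Pa
Step 4: Convert to kPa: dP = 26.48 kPa


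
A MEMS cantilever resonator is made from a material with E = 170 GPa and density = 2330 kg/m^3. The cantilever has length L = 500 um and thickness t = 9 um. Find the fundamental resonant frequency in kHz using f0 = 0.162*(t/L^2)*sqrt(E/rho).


Step 1: Convert units to SI.
t_SI = 9e-6 m, L_SI = 500e-6 m
Step 2: Calculate sqrt(E/rho).
sqrt(170e9 / 2330) = 8541.74 m/s
Step 3: Compute f0.
f0 = 0.162 * 9e-6 / (500e-6)^2 * 8541.74 = 49815.4 Hz = 49.82 kHz


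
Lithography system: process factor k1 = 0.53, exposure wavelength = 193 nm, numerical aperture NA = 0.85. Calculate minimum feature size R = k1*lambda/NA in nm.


Step 1: Identify values: k1 = 0.53, lambda = 193 nm, NA = 0.85
Step 2: R = k1 * lambda / NA
R = 0.53 * 193 / 0.85
R = 120.3 nm


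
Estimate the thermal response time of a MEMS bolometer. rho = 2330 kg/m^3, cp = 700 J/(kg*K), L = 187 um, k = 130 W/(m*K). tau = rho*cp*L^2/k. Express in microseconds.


Step 1: Convert L to m: L = 187e-6 m
Step 2: L^2 = (187e-6)^2 = 3.4969e-08 m^2
Step 3: tau = 2330 * 700 * 3.4969e-08 / 130 = 4.3872645e-04 s
Step 4: Convert to microseconds (multiply by 1e6).
tau = 438.726 us


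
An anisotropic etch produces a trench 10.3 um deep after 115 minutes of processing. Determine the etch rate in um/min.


Step 1: Etch rate = depth / time
Step 2: rate = 10.3 / 115
rate = 0.09 um/min


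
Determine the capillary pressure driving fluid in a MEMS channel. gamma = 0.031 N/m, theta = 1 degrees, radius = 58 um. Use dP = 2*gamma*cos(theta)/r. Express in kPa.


Step 1: cos(1 deg) = 0.9998
Step 2: Convert r to m: r = 58e-6 m
Step 3: dP = 2 * 0.031 * 0.9998 / 58e-6 = 1068.8 Pa
Step 4: Convert Pa to kPa (divide by 1000).
dP = 1.07 kPa


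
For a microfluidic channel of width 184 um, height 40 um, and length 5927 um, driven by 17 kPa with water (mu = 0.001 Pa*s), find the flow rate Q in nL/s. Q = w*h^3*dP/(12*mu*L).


Step 1: Convert all dimensions to SI (meters).
w = 184e-6 m, h = 40e-6 m, L = 5927e-6 m, dP = 17e3 Pa
Step 2: Q = w * h^3 * dP / (12 * mu * L)
Q = 184e-6 * (40e-6)^3 * 17e3 / (12 * 0.001 * 5927e-6) = 2.8146898e-09 m^3/s
Step 3: Convert Q from m^3/s to nL/s (1 m^3 = 1e12 nL, so multiply by 1e12).
Q = 2814.69 nL/s


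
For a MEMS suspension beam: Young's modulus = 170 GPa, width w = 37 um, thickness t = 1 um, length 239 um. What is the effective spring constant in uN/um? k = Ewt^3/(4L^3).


Step 1: Convert E to consistent units (1 GPa = 1000 uN/um^2).
E = 170 GPa = 170000 uN/um^2
Step 2: Compute t^3 = 1^3 = 1
Step 3: Compute L^3 = 239^3 = 13651919
Step 4: k = 170000 * 37 * 1 / (4 * 13651919)
k = 0.1152 uN/um


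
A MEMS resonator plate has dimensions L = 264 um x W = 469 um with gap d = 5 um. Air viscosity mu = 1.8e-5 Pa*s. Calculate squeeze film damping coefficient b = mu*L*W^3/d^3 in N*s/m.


Step 1: Convert to SI.
L = 264e-6 m, W = 469e-6 m, d = 5e-6 m
Step 2: W^3 = (469e-6)^3 = 1.03e-10 m^3
Step 3: d^3 = (5e-6)^3 = 1.25e-16 m^3
Step 4: b = 1.8e-5 * 264e-6 * 1.03e-10 / 1.25e-16
b = 3.92e-03 N*s/m


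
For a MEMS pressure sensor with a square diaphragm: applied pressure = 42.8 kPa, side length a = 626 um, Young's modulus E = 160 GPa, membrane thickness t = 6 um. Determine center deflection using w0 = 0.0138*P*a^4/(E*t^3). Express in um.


Step 1: Convert pressure to compatible units (E is in GPa, so P in GPa).
P = 42.8 kPa = 42.8e-6 GPa
Step 2: Compute numerator: 0.0138 * P * a^4.
a^4 = 626^4 = 153566799376
numerator = 0.0138 * 42.8e-6 * 153566799376 = 9.070269e+04
Step 3: Compute denominator: E * t^3 = 160 * 6^3 = 34560
Step 4: w0 = numerator / denominator = 9.070269e+04 / 34560 = 2.6245 um


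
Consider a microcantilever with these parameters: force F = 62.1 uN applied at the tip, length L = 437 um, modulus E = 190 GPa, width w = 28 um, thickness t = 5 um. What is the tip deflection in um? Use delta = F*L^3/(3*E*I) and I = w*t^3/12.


Step 1: Calculate the second moment of area.
I = w * t^3 / 12 = 28 * 5^3 / 12 = 291.6667 um^4
Step 2: Convert E to consistent units (1 GPa = 1000 uN/um^2).
E = 190 GPa = 190000 uN/um^2
Step 3: Calculate tip deflection.
delta = F * L^3 / (3 * E * I)
delta = 62.1 * 437^3 / (3 * 190000 * 291.6667)
delta = 31.1727 um


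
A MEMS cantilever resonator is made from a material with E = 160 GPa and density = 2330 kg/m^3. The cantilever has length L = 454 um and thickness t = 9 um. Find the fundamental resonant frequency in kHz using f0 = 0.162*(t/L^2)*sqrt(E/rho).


Step 1: Convert units to SI.
t_SI = 9e-6 m, L_SI = 454e-6 m
Step 2: Calculate sqrt(E/rho).
sqrt(160e9 / 2330) = 8286.71 m/s
Step 3: Compute f0.
f0 = 0.162 * 9e-6 / (454e-6)^2 * 8286.71 = 58617.6 Hz = 58.62 kHz


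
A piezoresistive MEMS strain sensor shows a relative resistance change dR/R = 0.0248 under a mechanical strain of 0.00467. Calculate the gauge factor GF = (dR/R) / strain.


Step 1: Identify values.
dR/R = 0.0248, strain = 0.00467
Step 2: GF = (dR/R) / strain = 0.0248 / 0.00467
GF = 5.3


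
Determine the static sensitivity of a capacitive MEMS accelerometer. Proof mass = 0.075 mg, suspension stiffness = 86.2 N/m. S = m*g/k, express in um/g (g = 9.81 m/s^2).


Step 1: Convert mass: m = 0.075 mg = 7.50e-08 kg
Step 2: S = m * g / k = 7.50e-08 * 9.81 / 86.2
Step 3: S = 8.54e-09 m/g
Step 4: Convert to um/g: S = 0.009 um/g


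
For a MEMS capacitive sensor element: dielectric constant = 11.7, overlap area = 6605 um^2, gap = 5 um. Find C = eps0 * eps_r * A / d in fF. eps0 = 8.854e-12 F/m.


Step 1: Convert area to m^2: A = 6605e-12 m^2
Step 2: Convert gap to m: d = 5e-6 m
Step 3: C = eps0 * eps_r * A / d
C = 8.854e-12 * 11.7 * 6605e-12 / 5e-6
Step 4: Convert to fF (multiply by 1e15).
C = 136.84 fF


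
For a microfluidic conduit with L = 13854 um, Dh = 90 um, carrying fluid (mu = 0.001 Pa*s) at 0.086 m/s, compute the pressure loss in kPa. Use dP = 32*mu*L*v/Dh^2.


Step 1: Convert to SI: L = 13854e-6 m, Dh = 90e-6 m
Step 2: dP = 32 * 0.001 * 13854e-6 * 0.086 / (90e-6)^2
Step 3: dP = 4706.94 Pa
Step 4: Convert to kPa: dP = 4.71 kPa


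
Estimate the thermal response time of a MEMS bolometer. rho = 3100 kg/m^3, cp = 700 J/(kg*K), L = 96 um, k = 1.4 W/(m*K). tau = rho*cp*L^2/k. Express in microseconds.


Step 1: Convert L to m: L = 96e-6 m
Step 2: L^2 = (96e-6)^2 = 9.216e-09 m^2
Step 3: tau = 3100 * 700 * 9.216e-09 / 1.4 = 1.42848e-02 s
Step 4: Convert to microseconds (multiply by 1e6).
tau = 14284.8 us


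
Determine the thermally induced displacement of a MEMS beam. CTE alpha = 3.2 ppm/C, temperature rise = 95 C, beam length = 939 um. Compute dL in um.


Step 1: Convert CTE: alpha = 3.2 ppm/C = 3.2e-6 /C
Step 2: dL = 3.2e-6 * 95 * 939
dL = 0.2855 um


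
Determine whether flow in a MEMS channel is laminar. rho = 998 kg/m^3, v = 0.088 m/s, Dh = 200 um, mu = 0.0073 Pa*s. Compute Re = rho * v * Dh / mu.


Step 1: Convert Dh to meters: Dh = 200e-6 m
Step 2: Re = rho * v * Dh / mu
Re = 998 * 0.088 * 200e-6 / 0.0073
Re = 2.406
Since Re = 2.406 is below ~2300, the flow is laminar.


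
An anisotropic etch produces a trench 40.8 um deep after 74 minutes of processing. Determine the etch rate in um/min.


Step 1: Etch rate = depth / time
Step 2: rate = 40.8 / 74
rate = 0.551 um/min


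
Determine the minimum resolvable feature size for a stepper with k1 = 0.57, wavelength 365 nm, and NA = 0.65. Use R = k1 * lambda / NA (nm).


Step 1: Identify values: k1 = 0.57, lambda = 365 nm, NA = 0.65
Step 2: R = k1 * lambda / NA
R = 0.57 * 365 / 0.65
R = 320.1 nm


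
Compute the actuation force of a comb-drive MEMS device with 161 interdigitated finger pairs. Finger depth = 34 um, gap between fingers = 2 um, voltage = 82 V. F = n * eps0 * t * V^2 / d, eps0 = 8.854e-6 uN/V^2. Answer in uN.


Step 1: Parameters: n=161, eps0=8.854e-6 uN/V^2, t=34 um, V=82 V, d=2 um
Step 2: V^2 = 6724
Step 3: F = 161 * 8.854e-6 * 34 * 6724 / 2
F = 162.945 uN


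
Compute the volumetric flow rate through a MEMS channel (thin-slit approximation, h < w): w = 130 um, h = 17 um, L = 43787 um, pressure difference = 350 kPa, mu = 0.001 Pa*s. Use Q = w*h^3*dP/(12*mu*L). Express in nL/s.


Step 1: Convert all dimensions to SI (meters).
w = 130e-6 m, h = 17e-6 m, L = 43787e-6 m, dP = 350e3 Pa
Step 2: Q = w * h^3 * dP / (12 * mu * L)
Q = 130e-6 * (17e-6)^3 * 350e3 / (12 * 0.001 * 43787e-6) = 4.2543354e-10 m^3/s
Step 3: Convert Q from m^3/s to nL/s (1 m^3 = 1e12 nL, so multiply by 1e12).
Q = 425.434 nL/s


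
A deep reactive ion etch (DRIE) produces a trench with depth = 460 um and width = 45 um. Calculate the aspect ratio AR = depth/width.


Step 1: AR = depth / width
Step 2: AR = 460 / 45
AR = 10.2


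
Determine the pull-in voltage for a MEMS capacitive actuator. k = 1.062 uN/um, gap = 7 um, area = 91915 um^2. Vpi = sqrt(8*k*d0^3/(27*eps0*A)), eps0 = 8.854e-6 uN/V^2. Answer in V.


Step 1: Compute numerator: 8 * k * d0^3 = 8 * 1.062 * 7^3 = 2914.128
Step 2: Compute denominator: 27 * eps0 * A = 27 * 8.854e-6 * 91915 = 21.973016
Step 3: Vpi = sqrt(2914.128 / 21.973016)
Vpi = 11.52 V


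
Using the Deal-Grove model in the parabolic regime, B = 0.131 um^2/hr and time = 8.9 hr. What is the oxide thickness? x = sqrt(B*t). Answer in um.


Step 1: Compute B*t = 0.131 * 8.9 = 1.1659
Step 2: x = sqrt(1.1659)
x = 1.08 um


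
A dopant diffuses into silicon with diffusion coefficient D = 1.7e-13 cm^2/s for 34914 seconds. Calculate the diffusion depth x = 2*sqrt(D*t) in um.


Step 1: Compute D*t = 1.7e-13 * 34914 = 5.93538e-09 cm^2
Step 2: sqrt(D*t) = 7.70414e-05 cm
Step 3: x = 2 * 7.70414e-05 cm = 1.540828e-04 cm
Step 4: Convert to um (1 cm = 1e4 um): x = 1.541 um


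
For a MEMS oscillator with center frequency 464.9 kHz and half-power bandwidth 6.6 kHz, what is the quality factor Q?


Step 1: Q = f0 / bandwidth
Step 2: Q = 464.9 / 6.6
Q = 70.4


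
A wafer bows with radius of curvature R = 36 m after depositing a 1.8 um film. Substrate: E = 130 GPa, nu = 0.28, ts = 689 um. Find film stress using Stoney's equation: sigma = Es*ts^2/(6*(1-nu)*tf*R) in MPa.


Step 1: Compute numerator: Es * ts^2 = 130 * 689^2 = 61713730 (GPa*um^2)
Step 2: Compute denominator (R in um): 6*(1-nu)*tf*R = 6*0.72*1.8*36e6 = 279936000.0 (um^2)
Step 3: sigma (GPa) = 61713730 / 279936000.0 = 2.20457e-01 GPa
Step 4: Convert to MPa (x1000): sigma = 220.5 MPa


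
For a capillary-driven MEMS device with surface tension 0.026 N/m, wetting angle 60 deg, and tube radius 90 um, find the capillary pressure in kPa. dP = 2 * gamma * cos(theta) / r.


Step 1: cos(60 deg) = 0.5
Step 2: Convert r to m: r = 90e-6 m
Step 3: dP = 2 * 0.026 * 0.5 / 90e-6 = 288.9 Pa
Step 4: Convert Pa to kPa (divide by 1000).
dP = 0.29 kPa


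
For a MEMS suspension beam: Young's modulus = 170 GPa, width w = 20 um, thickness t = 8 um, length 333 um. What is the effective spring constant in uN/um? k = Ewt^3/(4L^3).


Step 1: Convert E to consistent units (1 GPa = 1000 uN/um^2).
E = 170 GPa = 170000 uN/um^2
Step 2: Compute t^3 = 8^3 = 512
Step 3: Compute L^3 = 333^3 = 36926037
Step 4: k = 170000 * 20 * 512 / (4 * 36926037)
k = 11.7857 uN/um


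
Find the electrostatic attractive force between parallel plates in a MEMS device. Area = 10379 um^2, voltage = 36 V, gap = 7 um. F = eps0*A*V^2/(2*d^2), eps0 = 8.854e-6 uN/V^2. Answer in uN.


Step 1: Identify parameters.
eps0 = 8.854e-6 uN/V^2, A = 10379 um^2, V = 36 V, d = 7 um
Step 2: Compute V^2 = 36^2 = 1296
Step 3: Compute d^2 = 7^2 = 49
Step 4: F = 0.5 * 8.854e-6 * 10379 * 1296 / 49
F = 1.215 uN


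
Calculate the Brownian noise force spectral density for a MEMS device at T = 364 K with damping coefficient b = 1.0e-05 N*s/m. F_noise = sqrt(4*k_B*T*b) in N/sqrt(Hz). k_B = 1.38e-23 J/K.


Step 1: Compute 4 * k_B * T * b
= 4 * 1.38e-23 * 364 * 1.0e-05
= 2.0093e-25 N^2/Hz
Step 2: F_noise = sqrt(2.0093e-25)
F_noise = 4.48e-13 N/sqrt(Hz)


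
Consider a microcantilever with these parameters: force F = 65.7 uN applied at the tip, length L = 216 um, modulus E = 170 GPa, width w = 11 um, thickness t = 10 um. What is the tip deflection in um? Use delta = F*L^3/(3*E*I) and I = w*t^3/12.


Step 1: Calculate the second moment of area.
I = w * t^3 / 12 = 11 * 10^3 / 12 = 916.6667 um^4
Step 2: Convert E to consistent units (1 GPa = 1000 uN/um^2).
E = 170 GPa = 170000 uN/um^2
Step 3: Calculate tip deflection.
delta = F * L^3 / (3 * E * I)
delta = 65.7 * 216^3 / (3 * 170000 * 916.6667)
delta = 1.4163 um


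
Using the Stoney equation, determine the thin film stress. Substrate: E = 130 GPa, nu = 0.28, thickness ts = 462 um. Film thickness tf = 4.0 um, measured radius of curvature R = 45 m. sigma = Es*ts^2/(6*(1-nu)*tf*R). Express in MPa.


Step 1: Compute numerator: Es * ts^2 = 130 * 462^2 = 27747720 (GPa*um^2)
Step 2: Compute denominator (R in um): 6*(1-nu)*tf*R = 6*0.72*4.0*45e6 = 777600000.0 (um^2)
Step 3: sigma (GPa) = 27747720 / 777600000.0 = 3.5684e-02 GPa
Step 4: Convert to MPa (x1000): sigma = 35.7 MPa


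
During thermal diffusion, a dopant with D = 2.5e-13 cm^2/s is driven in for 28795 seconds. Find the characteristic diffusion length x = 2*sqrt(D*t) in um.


Step 1: Compute D*t = 2.5e-13 * 28795 = 7.19875e-09 cm^2
Step 2: sqrt(D*t) = 8.48454e-05 cm
Step 3: x = 2 * 8.48454e-05 cm = 1.696908e-04 cm
Step 4: Convert to um (1 cm = 1e4 um): x = 1.697 um


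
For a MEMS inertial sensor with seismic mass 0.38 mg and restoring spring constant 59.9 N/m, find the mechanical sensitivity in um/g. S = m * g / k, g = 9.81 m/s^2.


Step 1: Convert mass: m = 0.38 mg = 3.80e-07 kg
Step 2: S = m * g / k = 3.80e-07 * 9.81 / 59.9
Step 3: S = 6.22e-08 m/g
Step 4: Convert to um/g: S = 0.062 um/g


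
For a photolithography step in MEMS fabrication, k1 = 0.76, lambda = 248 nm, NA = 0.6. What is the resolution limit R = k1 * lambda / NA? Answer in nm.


Step 1: Identify values: k1 = 0.76, lambda = 248 nm, NA = 0.6
Step 2: R = k1 * lambda / NA
R = 0.76 * 248 / 0.6
R = 314.1 nm


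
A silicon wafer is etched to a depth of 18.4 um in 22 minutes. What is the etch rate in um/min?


Step 1: Etch rate = depth / time
Step 2: rate = 18.4 / 22
rate = 0.836 um/min


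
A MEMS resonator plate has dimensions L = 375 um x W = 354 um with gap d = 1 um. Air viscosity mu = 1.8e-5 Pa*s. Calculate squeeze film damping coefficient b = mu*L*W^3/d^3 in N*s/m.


Step 1: Convert to SI.
L = 375e-6 m, W = 354e-6 m, d = 1e-6 m
Step 2: W^3 = (354e-6)^3 = 4.44e-11 m^3
Step 3: d^3 = (1e-6)^3 = 1.00e-18 m^3
Step 4: b = 1.8e-5 * 375e-6 * 4.44e-11 / 1.00e-18
b = 2.99e-01 N*s/m


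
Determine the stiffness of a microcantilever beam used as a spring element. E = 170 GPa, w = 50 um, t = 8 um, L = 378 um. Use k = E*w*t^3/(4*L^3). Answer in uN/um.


Step 1: Convert E to consistent units (1 GPa = 1000 uN/um^2).
E = 170 GPa = 170000 uN/um^2
Step 2: Compute t^3 = 8^3 = 512
Step 3: Compute L^3 = 378^3 = 54010152
Step 4: k = 170000 * 50 * 512 / (4 * 54010152)
k = 20.1444 uN/um


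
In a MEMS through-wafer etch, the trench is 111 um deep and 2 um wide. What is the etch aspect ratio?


Step 1: AR = depth / width
Step 2: AR = 111 / 2
AR = 55.5


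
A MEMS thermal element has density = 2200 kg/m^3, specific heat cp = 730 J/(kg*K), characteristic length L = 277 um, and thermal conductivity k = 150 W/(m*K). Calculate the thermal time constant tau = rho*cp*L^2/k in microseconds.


Step 1: Convert L to m: L = 277e-6 m
Step 2: L^2 = (277e-6)^2 = 7.6729e-08 m^2
Step 3: tau = 2200 * 730 * 7.6729e-08 / 150 = 8.2151183e-04 s
Step 4: Convert to microseconds (multiply by 1e6).
tau = 821.512 us


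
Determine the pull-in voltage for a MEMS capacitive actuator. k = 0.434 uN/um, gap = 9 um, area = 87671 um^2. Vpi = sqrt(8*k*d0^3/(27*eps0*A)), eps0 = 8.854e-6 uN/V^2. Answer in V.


Step 1: Compute numerator: 8 * k * d0^3 = 8 * 0.434 * 9^3 = 2531.088
Step 2: Compute denominator: 27 * eps0 * A = 27 * 8.854e-6 * 87671 = 20.958454
Step 3: Vpi = sqrt(2531.088 / 20.958454)
Vpi = 10.99 V


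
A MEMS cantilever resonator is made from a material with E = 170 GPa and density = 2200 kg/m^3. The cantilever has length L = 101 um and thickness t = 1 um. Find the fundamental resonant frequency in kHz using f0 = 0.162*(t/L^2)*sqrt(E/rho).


Step 1: Convert units to SI.
t_SI = 1e-6 m, L_SI = 101e-6 m
Step 2: Calculate sqrt(E/rho).
sqrt(170e9 / 2200) = 8790.49 m/s
Step 3: Compute f0.
f0 = 0.162 * 1e-6 / (101e-6)^2 * 8790.49 = 139600.0 Hz = 139.6 kHz


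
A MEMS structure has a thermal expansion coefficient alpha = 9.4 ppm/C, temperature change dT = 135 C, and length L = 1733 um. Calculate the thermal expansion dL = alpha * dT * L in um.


Step 1: Convert CTE: alpha = 9.4 ppm/C = 9.4e-6 /C
Step 2: dL = 9.4e-6 * 135 * 1733
dL = 2.1992 um


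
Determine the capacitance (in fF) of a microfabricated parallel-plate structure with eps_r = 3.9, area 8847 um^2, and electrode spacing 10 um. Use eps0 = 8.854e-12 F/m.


Step 1: Convert area to m^2: A = 8847e-12 m^2
Step 2: Convert gap to m: d = 10e-6 m
Step 3: C = eps0 * eps_r * A / d
C = 8.854e-12 * 3.9 * 8847e-12 / 10e-6
Step 4: Convert to fF (multiply by 1e15).
C = 30.55 fF


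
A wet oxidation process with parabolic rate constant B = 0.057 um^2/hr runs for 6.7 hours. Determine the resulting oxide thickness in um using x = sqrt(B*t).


Step 1: Compute B*t = 0.057 * 6.7 = 0.3819
Step 2: x = sqrt(0.3819)
x = 0.618 um


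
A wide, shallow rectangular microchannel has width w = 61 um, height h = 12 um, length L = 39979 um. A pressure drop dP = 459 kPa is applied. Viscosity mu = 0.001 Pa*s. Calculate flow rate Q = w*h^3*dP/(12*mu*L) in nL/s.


Step 1: Convert all dimensions to SI (meters).
w = 61e-6 m, h = 12e-6 m, L = 39979e-6 m, dP = 459e3 Pa
Step 2: Q = w * h^3 * dP / (12 * mu * L)
Q = 61e-6 * (12e-6)^3 * 459e3 / (12 * 0.001 * 39979e-6) = 1.0084935e-10 m^3/s
Step 3: Convert Q from m^3/s to nL/s (1 m^3 = 1e12 nL, so multiply by 1e12).
Q = 100.849 nL/s


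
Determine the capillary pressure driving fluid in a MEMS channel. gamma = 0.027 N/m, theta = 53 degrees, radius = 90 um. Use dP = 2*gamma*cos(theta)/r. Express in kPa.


Step 1: cos(53 deg) = 0.6018
Step 2: Convert r to m: r = 90e-6 m
Step 3: dP = 2 * 0.027 * 0.6018 / 90e-6 = 361.1 Pa
Step 4: Convert Pa to kPa (divide by 1000).
dP = 0.36 kPa


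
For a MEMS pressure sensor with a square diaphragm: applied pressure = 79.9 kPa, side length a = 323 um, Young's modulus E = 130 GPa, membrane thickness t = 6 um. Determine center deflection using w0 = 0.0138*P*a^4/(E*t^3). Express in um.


Step 1: Convert pressure to compatible units (E is in GPa, so P in GPa).
P = 79.9 kPa = 79.9e-6 GPa
Step 2: Compute numerator: 0.0138 * P * a^4.
a^4 = 323^4 = 10884540241
numerator = 0.0138 * 79.9e-6 * 10884540241 = 1.20015e+04
Step 3: Compute denominator: E * t^3 = 130 * 6^3 = 28080
Step 4: w0 = numerator / denominator = 1.20015e+04 / 28080 = 0.4274 um


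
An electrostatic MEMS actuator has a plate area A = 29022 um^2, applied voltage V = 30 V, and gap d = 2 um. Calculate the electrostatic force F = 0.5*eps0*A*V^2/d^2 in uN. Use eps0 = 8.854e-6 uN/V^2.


Step 1: Identify parameters.
eps0 = 8.854e-6 uN/V^2, A = 29022 um^2, V = 30 V, d = 2 um
Step 2: Compute V^2 = 30^2 = 900
Step 3: Compute d^2 = 2^2 = 4
Step 4: F = 0.5 * 8.854e-6 * 29022 * 900 / 4
F = 28.908 uN


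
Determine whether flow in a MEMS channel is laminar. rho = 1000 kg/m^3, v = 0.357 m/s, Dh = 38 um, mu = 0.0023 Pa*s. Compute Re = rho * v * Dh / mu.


Step 1: Convert Dh to meters: Dh = 38e-6 m
Step 2: Re = rho * v * Dh / mu
Re = 1000 * 0.357 * 38e-6 / 0.0023
Re = 5.898
Since Re = 5.898 is below ~2300, the flow is laminar.


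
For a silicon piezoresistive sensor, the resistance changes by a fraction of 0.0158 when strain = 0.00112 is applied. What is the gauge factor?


Step 1: Identify values.
dR/R = 0.0158, strain = 0.00112
Step 2: GF = (dR/R) / strain = 0.0158 / 0.00112
GF = 14.1


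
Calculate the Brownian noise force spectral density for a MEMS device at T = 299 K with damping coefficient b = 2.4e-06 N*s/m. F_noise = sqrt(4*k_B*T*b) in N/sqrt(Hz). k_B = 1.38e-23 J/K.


Step 1: Compute 4 * k_B * T * b
= 4 * 1.38e-23 * 299 * 2.4e-06
= 3.9612e-26 N^2/Hz
Step 2: F_noise = sqrt(3.9612e-26)
F_noise = 1.99e-13 N/sqrt(Hz)
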